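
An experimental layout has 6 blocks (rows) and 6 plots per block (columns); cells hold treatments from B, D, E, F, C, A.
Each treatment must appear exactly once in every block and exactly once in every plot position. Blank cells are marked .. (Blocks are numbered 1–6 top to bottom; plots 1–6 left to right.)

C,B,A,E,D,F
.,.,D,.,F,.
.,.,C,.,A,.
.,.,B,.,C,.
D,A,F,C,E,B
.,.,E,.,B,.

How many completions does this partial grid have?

14

Block 2, plot 1: eliminating its block and plot leaves {B, E, A}.
Block 2, plot 2: eliminating its block and plot leaves {E, C}.
Block 2, plot 4: eliminating its block and plot leaves {B, A}.
Block 2, plot 6: eliminating its block and plot leaves {E, C, A}.
Block 3, plot 1: eliminating its block and plot leaves {B, E, F}.
Block 3, plot 2: eliminating its block and plot leaves {D, E, F}.
Block 3, plot 4: eliminating its block and plot leaves {B, D, F}.
Block 3, plot 6: eliminating its block and plot leaves {D, E}.
Block 4, plot 1: eliminating its block and plot leaves {E, F, A}.
Block 4, plot 2: eliminating its block and plot leaves {D, E, F}.
Block 4, plot 4: eliminating its block and plot leaves {D, F, A}.
Block 4, plot 6: eliminating its block and plot leaves {D, E, A}.
Block 6, plot 1: eliminating its block and plot leaves {F, A}.
Block 6, plot 2: eliminating its block and plot leaves {D, F, C}.
Block 6, plot 4: eliminating its block and plot leaves {D, F, A}.
Block 6, plot 6: eliminating its block and plot leaves {D, C, A}.
Enumerating the assignments across these blanks that avoid any block or plot repeat gives 14 completions.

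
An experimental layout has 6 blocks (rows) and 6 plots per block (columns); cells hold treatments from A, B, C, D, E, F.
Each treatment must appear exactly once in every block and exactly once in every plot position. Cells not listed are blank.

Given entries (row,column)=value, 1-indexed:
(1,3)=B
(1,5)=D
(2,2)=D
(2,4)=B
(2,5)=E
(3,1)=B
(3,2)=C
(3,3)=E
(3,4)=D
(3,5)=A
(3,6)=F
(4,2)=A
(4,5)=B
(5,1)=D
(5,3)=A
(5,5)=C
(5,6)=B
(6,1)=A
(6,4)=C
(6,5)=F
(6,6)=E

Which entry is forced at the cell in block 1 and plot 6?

C

Block 6, plot 2: block 6 has {A, C, E, F} and plot 2 has {A, C, D}, leaving only B.
Block 6, plot 3: block 6 has {A, B, C, E, F} and plot 3 has {A, B, E}, leaving only D.
Block 1, plot 6 is narrowed to {A, C}.
If it were A, then block 2, plot 3 would be left with no valid symbol.
So block 1, plot 6 must be C.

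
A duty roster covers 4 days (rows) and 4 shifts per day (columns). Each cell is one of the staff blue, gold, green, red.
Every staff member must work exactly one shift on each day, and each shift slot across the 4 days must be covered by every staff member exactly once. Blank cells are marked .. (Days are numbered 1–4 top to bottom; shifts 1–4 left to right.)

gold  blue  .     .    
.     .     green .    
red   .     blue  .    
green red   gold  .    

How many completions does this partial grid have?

Day 1, shift 3: eliminating its day and shift leaves {red}.
Day 1, shift 4: eliminating its day and shift leaves {green, red}.
Day 2, shift 1: eliminating its day and shift leaves {blue}.
Day 2, shift 2: eliminating its day and shift leaves {gold}.
Day 2, shift 4: eliminating its day and shift leaves {blue, gold, red}.
Day 3, shift 2: eliminating its day and shift leaves {gold, green}.
Day 3, shift 4: eliminating its day and shift leaves {gold, green}.
Day 4, shift 4: eliminating its day and shift leaves {blue}.
Only one assignment across all blanks avoids any day or shift repeat, giving 1 completion.

1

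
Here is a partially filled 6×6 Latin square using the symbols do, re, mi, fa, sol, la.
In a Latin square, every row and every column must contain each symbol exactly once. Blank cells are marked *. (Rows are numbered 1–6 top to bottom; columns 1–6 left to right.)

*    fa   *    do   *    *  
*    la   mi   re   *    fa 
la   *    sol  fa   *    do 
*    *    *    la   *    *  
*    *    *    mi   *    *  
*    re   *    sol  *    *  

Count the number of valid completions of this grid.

Row 1, column 1: eliminating its row and column leaves {re, mi, sol}.
Row 1, column 3: eliminating its row and column leaves {re, la}.
Row 1, column 5: eliminating its row and column leaves {re, mi, sol, la}.
Row 1, column 6: eliminating its row and column leaves {re, mi, sol, la}.
Row 2, column 1: eliminating its row and column leaves {do, sol}.
Row 2, column 5: eliminating its row and column leaves {do, sol}.
Row 3, column 2: eliminating its row and column leaves {mi}.
Row 3, column 5: eliminating its row and column leaves {re, mi}.
Row 4, column 1: eliminating its row and column leaves {do, re, mi, fa, sol}.
Row 4, column 2: eliminating its row and column leaves {do, mi, sol}.
Row 4, column 3: eliminating its row and column leaves {do, re, fa}.
Row 4, column 5: eliminating its row and column leaves {do, re, mi, fa, sol}.
Row 4, column 6: eliminating its row and column leaves {re, mi, sol}.
Row 5, column 1: eliminating its row and column leaves {do, re, fa, sol}.
Row 5, column 2: eliminating its row and column leaves {do, sol}.
Row 5, column 3: eliminating its row and column leaves {do, re, fa, la}.
Row 5, column 5: eliminating its row and column leaves {do, re, fa, sol, la}.
Row 5, column 6: eliminating its row and column leaves {re, sol, la}.
Row 6, column 1: eliminating its row and column leaves {do, mi, fa}.
Row 6, column 3: eliminating its row and column leaves {do, fa, la}.
Row 6, column 5: eliminating its row and column leaves {do, mi, fa, la}.
Row 6, column 6: eliminating its row and column leaves {mi, la}.
Enumerating the assignments across these blanks that avoid any row or column repeat gives 34 completions.

34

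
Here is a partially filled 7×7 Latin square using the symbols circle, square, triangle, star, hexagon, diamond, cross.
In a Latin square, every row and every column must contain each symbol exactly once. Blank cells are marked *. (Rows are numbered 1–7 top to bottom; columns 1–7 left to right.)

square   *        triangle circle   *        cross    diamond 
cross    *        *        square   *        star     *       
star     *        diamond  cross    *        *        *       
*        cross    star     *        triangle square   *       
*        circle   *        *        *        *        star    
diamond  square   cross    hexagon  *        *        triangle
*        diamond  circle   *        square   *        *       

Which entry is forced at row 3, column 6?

triangle

Row 2, column 3: row 2 has {square, star, cross} and column 3 has {circle, triangle, star, diamond, cross}, leaving only hexagon.
Row 2, column 2: row 2 has {square, star, hexagon, cross} and column 2 has {circle, square, diamond, cross}, leaving only triangle.
Row 2, column 7: row 2 has {square, triangle, star, hexagon, cross} and column 7 has {triangle, star, diamond}, leaving only circle.
Row 2, column 5: row 2 has {circle, square, triangle, star, hexagon, cross} and column 5 has {square, triangle}, leaving only diamond.
Row 3, column 2: row 3 has {star, diamond, cross} and column 2 has {circle, square, triangle, diamond, cross}, leaving only hexagon.
Row 1, column 2: row 1 has {circle, square, triangle, diamond, cross} and column 2 has {circle, square, triangle, hexagon, diamond, cross}, leaving only star.
Row 1, column 5: row 1 has {circle, square, triangle, star, diamond, cross} and column 5 has {square, triangle, diamond}, leaving only hexagon.
Row 3, column 5: row 3 has {star, hexagon, diamond, cross} and column 5 has {square, triangle, hexagon, diamond}, leaving only circle.
Row 3 already has {circle, star, hexagon, diamond, cross} and column 6 already has {square, star, cross}, so row 3, column 6 must be triangle.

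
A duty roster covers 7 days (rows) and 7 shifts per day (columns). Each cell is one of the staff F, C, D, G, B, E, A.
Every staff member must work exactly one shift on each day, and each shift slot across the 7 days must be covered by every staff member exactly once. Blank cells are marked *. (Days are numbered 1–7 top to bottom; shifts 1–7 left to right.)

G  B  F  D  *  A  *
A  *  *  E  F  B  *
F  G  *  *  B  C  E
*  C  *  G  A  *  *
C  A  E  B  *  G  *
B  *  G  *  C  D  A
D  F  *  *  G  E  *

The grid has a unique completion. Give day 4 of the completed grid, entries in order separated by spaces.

Day 4, shift 1: day 4 has {C, G, A} and shift 1 has {F, C, D, G, B, A}, leaving only E.
Day 4, shift 6: day 4 has {C, G, E, A} and shift 6 has {C, D, G, B, E, A}, leaving only F.
Day 1, shift 5: day 1 has {F, D, G, B, A} and shift 5 has {F, C, G, B, A}, leaving only E.
Day 1, shift 7: day 1 has {F, D, G, B, E, A} and shift 7 has {E, A}, leaving only C.
Day 2, shift 2: day 2 has {F, B, E, A} and shift 2 has {F, C, G, B, A}, leaving only D.
Day 2, shift 3: day 2 has {F, D, B, E, A} and shift 3 has {F, G, E}, leaving only C.
Day 2, shift 7: day 2 has {F, C, D, B, E, A} and shift 7 has {C, E, A}, leaving only G.
Day 3, shift 4: day 3 has {F, C, G, B, E} and shift 4 has {D, G, B, E}, leaving only A.
Day 3, shift 3: day 3 has {F, C, G, B, E, A} and shift 3 has {F, C, G, E}, leaving only D.
Day 4, shift 3: day 4 has {F, C, G, E, A} and shift 3 has {F, C, D, G, E}, leaving only B.
Day 4, shift 7: day 4 has {F, C, G, B, E, A} and shift 7 has {C, G, E, A}, leaving only D.
So day 4 reads: E C B G A F D.

E C B G A F D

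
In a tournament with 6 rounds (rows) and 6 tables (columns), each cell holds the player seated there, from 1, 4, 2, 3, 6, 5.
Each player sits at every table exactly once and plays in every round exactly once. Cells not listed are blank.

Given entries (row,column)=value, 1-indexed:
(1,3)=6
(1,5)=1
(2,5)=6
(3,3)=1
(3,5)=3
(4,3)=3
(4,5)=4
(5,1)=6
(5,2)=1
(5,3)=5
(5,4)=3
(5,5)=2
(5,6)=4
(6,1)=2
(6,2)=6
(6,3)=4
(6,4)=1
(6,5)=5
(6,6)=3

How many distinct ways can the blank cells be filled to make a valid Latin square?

Round 1, table 1: eliminating its round and table leaves {4, 3, 5}.
Round 1, table 2: eliminating its round and table leaves {4, 2, 3, 5}.
Round 1, table 4: eliminating its round and table leaves {4, 2, 5}.
Round 1, table 6: eliminating its round and table leaves {2, 5}.
Round 2, table 1: eliminating its round and table leaves {1, 4, 3, 5}.
Round 2, table 2: eliminating its round and table leaves {4, 2, 3, 5}.
Round 2, table 3: eliminating its round and table leaves {2}.
Round 2, table 4: eliminating its round and table leaves {4, 2, 5}.
Round 2, table 6: eliminating its round and table leaves {1, 2, 5}.
Round 3, table 1: eliminating its round and table leaves {4, 5}.
Round 3, table 2: eliminating its round and table leaves {4, 2, 5}.
Round 3, table 4: eliminating its round and table leaves {4, 2, 6, 5}.
Round 3, table 6: eliminating its round and table leaves {2, 6, 5}.
Round 4, table 1: eliminating its round and table leaves {1, 5}.
Round 4, table 2: eliminating its round and table leaves {2, 5}.
Round 4, table 4: eliminating its round and table leaves {2, 6, 5}.
Round 4, table 6: eliminating its round and table leaves {1, 2, 6, 5}.
Enumerating the assignments across these blanks that avoid any round or table repeat gives 14 completions.

14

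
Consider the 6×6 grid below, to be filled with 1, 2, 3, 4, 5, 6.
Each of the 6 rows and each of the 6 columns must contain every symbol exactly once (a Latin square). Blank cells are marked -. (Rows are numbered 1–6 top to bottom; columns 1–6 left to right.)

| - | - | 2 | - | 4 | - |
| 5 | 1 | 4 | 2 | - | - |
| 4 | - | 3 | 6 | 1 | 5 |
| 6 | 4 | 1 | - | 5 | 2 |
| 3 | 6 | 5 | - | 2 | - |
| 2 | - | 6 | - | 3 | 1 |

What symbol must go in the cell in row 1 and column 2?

Row 1, column 1: row 1 has {2, 4} and column 1 has {2, 3, 4, 5, 6}, leaving only 1.
Row 2, column 5: row 2 has {1, 2, 4, 5} and column 5 has {1, 2, 3, 4, 5}, leaving only 6.
Row 2, column 6: row 2 has {1, 2, 4, 5, 6} and column 6 has {1, 2, 5}, leaving only 3.
Row 1, column 6: row 1 has {1, 2, 4} and column 6 has {1, 2, 3, 5}, leaving only 6.
Row 3, column 2: row 3 has {1, 3, 4, 5, 6} and column 2 has {1, 4, 6}, leaving only 2.
Row 4, column 4: row 4 has {1, 2, 4, 5, 6} and column 4 has {2, 6}, leaving only 3.
Row 1, column 4: row 1 has {1, 2, 4, 6} and column 4 has {2, 3, 6}, leaving only 5.
Row 1 already has {1, 2, 4, 5, 6} and column 2 already has {1, 2, 4, 6}, so row 1, column 2 must be 3.

3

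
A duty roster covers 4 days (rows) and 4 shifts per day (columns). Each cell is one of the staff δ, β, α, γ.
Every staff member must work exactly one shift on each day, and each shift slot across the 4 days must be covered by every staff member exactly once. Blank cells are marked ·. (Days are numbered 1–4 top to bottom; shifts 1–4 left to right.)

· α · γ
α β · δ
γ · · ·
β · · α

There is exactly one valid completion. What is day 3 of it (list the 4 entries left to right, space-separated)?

Day 3, shift 2: day 3 has {γ} and shift 2 has {β, α}, leaving only δ.
Day 3, shift 4: day 3 has {δ, γ} and shift 4 has {δ, α, γ}, leaving only β.
Day 3, shift 3: day 3 has {δ, β, γ} and shift 3 has {}, leaving only α.
So day 3 reads: γ δ α β.

γ δ α β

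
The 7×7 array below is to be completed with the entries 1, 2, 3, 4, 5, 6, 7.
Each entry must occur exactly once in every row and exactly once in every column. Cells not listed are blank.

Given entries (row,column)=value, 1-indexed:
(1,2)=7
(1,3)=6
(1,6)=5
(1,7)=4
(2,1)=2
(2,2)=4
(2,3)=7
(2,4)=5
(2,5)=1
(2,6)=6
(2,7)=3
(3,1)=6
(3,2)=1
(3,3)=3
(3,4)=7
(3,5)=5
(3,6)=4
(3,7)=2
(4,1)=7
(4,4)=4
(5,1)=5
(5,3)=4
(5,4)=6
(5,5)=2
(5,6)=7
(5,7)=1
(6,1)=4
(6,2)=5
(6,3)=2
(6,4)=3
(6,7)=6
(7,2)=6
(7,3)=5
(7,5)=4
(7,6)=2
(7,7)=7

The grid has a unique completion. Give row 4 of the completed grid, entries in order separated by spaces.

7 2 1 4 6 3 5

Row 4, column 3: row 4 has {4, 7} and column 3 has {2, 3, 4, 5, 6, 7}, leaving only 1.
Row 4, column 6: row 4 has {1, 4, 7} and column 6 has {2, 4, 5, 6, 7}, leaving only 3.
Row 4, column 2: row 4 has {1, 3, 4, 7} and column 2 has {1, 4, 5, 6, 7}, leaving only 2.
Row 4, column 5: row 4 has {1, 2, 3, 4, 7} and column 5 has {1, 2, 4, 5}, leaving only 6.
Row 4, column 7: row 4 has {1, 2, 3, 4, 6, 7} and column 7 has {1, 2, 3, 4, 6, 7}, leaving only 5.
So row 4 reads: 7 2 1 4 6 3 5.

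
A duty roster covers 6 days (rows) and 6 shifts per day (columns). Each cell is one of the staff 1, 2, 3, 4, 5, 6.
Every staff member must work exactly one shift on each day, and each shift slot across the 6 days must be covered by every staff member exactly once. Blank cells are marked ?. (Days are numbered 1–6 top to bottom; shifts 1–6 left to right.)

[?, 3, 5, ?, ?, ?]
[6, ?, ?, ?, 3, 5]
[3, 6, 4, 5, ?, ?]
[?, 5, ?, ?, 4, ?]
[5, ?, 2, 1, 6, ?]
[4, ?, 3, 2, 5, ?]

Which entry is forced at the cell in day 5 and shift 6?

Day 2, shift 3: day 2 has {3, 5, 6} and shift 3 has {2, 3, 4, 5}, leaving only 1.
Day 2, shift 4: day 2 has {1, 3, 5, 6} and shift 4 has {1, 2, 5}, leaving only 4.
Day 1, shift 4: day 1 has {3, 5} and shift 4 has {1, 2, 4, 5}, leaving only 6.
Day 2, shift 2: day 2 has {1, 3, 4, 5, 6} and shift 2 has {3, 5, 6}, leaving only 2.
Day 4, shift 3: day 4 has {4, 5} and shift 3 has {1, 2, 3, 4, 5}, leaving only 6.
Day 4, shift 4: day 4 has {4, 5, 6} and shift 4 has {1, 2, 4, 5, 6}, leaving only 3.
Day 5, shift 2: day 5 has {1, 2, 5, 6} and shift 2 has {2, 3, 5, 6}, leaving only 4.
Day 5 already has {1, 2, 4, 5, 6} and shift 6 already has {5}, so day 5, shift 6 must be 3.

3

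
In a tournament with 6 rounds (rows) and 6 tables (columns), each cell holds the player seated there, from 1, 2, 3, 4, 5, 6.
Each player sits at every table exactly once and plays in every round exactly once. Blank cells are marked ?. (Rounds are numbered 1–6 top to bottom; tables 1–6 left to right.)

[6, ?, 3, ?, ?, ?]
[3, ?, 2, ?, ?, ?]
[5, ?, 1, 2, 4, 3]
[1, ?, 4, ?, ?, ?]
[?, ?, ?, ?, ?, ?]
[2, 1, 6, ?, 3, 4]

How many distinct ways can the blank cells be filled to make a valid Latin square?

Round 1, table 2: eliminating its round and table leaves {2, 4, 5}.
Round 1, table 4: eliminating its round and table leaves {1, 4, 5}.
Round 1, table 5: eliminating its round and table leaves {1, 2, 5}.
Round 1, table 6: eliminating its round and table leaves {1, 2, 5}.
Round 2, table 2: eliminating its round and table leaves {4, 5, 6}.
Round 2, table 4: eliminating its round and table leaves {1, 4, 5, 6}.
Round 2, table 5: eliminating its round and table leaves {1, 5, 6}.
Round 2, table 6: eliminating its round and table leaves {1, 5, 6}.
Round 3, table 2: eliminating its round and table leaves {6}.
Round 4, table 2: eliminating its round and table leaves {2, 3, 5, 6}.
Round 4, table 4: eliminating its round and table leaves {3, 5, 6}.
Round 4, table 5: eliminating its round and table leaves {2, 5, 6}.
Round 4, table 6: eliminating its round and table leaves {2, 5, 6}.
Round 5, table 1: eliminating its round and table leaves {4}.
Round 5, table 2: eliminating its round and table leaves {2, 3, 4, 5, 6}.
Round 5, table 3: eliminating its round and table leaves {5}.
Round 5, table 4: eliminating its round and table leaves {1, 3, 4, 5, 6}.
Round 5, table 5: eliminating its round and table leaves {1, 2, 5, 6}.
Round 5, table 6: eliminating its round and table leaves {1, 2, 5, 6}.
Round 6, table 4: eliminating its round and table leaves {5}.
Enumerating the assignments across these blanks that avoid any round or table repeat gives 20 completions.

20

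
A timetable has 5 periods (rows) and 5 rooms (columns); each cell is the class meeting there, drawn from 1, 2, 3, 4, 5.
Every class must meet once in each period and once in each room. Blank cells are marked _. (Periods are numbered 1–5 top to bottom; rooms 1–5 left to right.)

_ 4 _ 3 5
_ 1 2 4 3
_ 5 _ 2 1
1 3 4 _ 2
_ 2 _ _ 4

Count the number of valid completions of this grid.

1

Period 1, room 1: eliminating its period and room leaves {2}.
Period 1, room 3: eliminating its period and room leaves {1}.
Period 2, room 1: eliminating its period and room leaves {5}.
Period 3, room 1: eliminating its period and room leaves {3, 4}.
Period 3, room 3: eliminating its period and room leaves {3}.
Period 4, room 4: eliminating its period and room leaves {5}.
Period 5, room 1: eliminating its period and room leaves {3, 5}.
Period 5, room 3: eliminating its period and room leaves {1, 3, 5}.
Period 5, room 4: eliminating its period and room leaves {1, 5}.
Only one assignment across all blanks avoids any period or room repeat, giving 1 completion.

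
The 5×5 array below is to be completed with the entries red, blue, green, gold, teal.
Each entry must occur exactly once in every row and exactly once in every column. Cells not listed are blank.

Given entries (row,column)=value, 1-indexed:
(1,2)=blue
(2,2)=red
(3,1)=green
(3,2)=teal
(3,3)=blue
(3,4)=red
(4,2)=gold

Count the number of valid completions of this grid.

56

Row 1, column 1: eliminating its row and column leaves {red, gold, teal}.
Row 1, column 3: eliminating its row and column leaves {red, green, gold, teal}.
Row 1, column 4: eliminating its row and column leaves {green, gold, teal}.
Row 1, column 5: eliminating its row and column leaves {red, green, gold, teal}.
Row 2, column 1: eliminating its row and column leaves {blue, gold, teal}.
Row 2, column 3: eliminating its row and column leaves {green, gold, teal}.
Row 2, column 4: eliminating its row and column leaves {blue, green, gold, teal}.
Row 2, column 5: eliminating its row and column leaves {blue, green, gold, teal}.
Row 3, column 5: eliminating its row and column leaves {gold}.
Row 4, column 1: eliminating its row and column leaves {red, blue, teal}.
Row 4, column 3: eliminating its row and column leaves {red, green, teal}.
Row 4, column 4: eliminating its row and column leaves {blue, green, teal}.
Row 4, column 5: eliminating its row and column leaves {red, blue, green, teal}.
Row 5, column 1: eliminating its row and column leaves {red, blue, gold, teal}.
Row 5, column 2: eliminating its row and column leaves {green}.
Row 5, column 3: eliminating its row and column leaves {red, green, gold, teal}.
Row 5, column 4: eliminating its row and column leaves {blue, green, gold, teal}.
Row 5, column 5: eliminating its row and column leaves {red, blue, green, gold, teal}.
Enumerating the assignments across these blanks that avoid any row or column repeat gives 56 completions.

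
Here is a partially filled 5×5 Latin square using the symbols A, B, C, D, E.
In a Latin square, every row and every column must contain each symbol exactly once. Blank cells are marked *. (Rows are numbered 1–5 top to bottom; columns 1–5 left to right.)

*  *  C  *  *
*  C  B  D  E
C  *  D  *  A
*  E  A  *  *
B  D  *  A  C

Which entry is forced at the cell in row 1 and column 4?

Row 2, column 1: row 2 has {B, C, D, E} and column 1 has {B, C}, leaving only A.
Row 3, column 2: row 3 has {A, C, D} and column 2 has {C, D, E}, leaving only B.
Row 1, column 2: row 1 has {C} and column 2 has {B, C, D, E}, leaving only A.
Row 3, column 4: row 3 has {A, B, C, D} and column 4 has {A, D}, leaving only E.
Row 1 already has {A, C} and column 4 already has {A, D, E}, so row 1, column 4 must be B.

B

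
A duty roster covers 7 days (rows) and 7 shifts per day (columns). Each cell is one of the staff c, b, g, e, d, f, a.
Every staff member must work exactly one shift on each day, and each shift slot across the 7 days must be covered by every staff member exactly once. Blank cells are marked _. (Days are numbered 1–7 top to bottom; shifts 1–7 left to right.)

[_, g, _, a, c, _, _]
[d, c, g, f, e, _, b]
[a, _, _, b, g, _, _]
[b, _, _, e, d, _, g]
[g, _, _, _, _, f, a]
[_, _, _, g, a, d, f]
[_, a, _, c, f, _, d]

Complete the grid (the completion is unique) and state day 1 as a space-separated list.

f g d a c b e

Day 1, shift 7: day 1 has {c, g, a} and shift 7 has {b, g, d, f, a}, leaving only e.
Day 1, shift 1: day 1 has {c, g, e, a} and shift 1 has {b, g, d, a}, leaving only f.
Day 1, shift 6: day 1 has {c, g, e, f, a} and shift 6 has {d, f}, leaving only b.
Day 1, shift 3: day 1 has {c, b, g, e, f, a} and shift 3 has {g}, leaving only d.
So day 1 reads: f g d a c b e.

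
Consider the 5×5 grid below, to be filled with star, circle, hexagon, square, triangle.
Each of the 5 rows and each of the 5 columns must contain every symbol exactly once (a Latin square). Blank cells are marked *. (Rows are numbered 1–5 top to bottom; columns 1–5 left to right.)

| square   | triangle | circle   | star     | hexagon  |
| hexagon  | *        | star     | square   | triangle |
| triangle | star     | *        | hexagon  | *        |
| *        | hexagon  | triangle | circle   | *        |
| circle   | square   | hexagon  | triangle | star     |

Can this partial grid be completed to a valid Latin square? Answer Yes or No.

Yes

No row or column among the givens repeats a symbol, and propagating forced cells runs into no contradiction.
One valid completion exists (for instance, square triangle circle star hexagon / hexagon circle star square triangle / triangle star square hexagon circle / star hexagon triangle circle square / circle square hexagon triangle star).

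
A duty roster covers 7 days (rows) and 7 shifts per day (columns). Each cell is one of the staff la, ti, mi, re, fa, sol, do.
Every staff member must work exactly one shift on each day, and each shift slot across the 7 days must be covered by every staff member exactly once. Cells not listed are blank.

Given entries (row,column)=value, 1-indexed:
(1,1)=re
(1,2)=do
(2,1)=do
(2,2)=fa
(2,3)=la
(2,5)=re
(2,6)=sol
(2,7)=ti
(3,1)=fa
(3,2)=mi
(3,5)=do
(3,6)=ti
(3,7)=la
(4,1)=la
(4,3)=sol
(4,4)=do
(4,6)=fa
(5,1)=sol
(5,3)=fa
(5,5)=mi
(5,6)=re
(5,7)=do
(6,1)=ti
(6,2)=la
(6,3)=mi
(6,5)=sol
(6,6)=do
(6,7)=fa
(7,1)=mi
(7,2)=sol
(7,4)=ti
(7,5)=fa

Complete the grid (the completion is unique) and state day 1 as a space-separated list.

Day 1, shift 3: day 1 has {re, do} and shift 3 has {la, mi, fa, sol}, leaving only ti.
Day 1, shift 5: day 1 has {ti, re, do} and shift 5 has {mi, re, fa, sol, do}, leaving only la.
Day 1, shift 6: day 1 has {la, ti, re, do} and shift 6 has {ti, re, fa, sol, do}, leaving only mi.
Day 1, shift 7: day 1 has {la, ti, mi, re, do} and shift 7 has {la, ti, fa, do}, leaving only sol.
Day 1, shift 4: day 1 has {la, ti, mi, re, sol, do} and shift 4 has {ti, do}, leaving only fa.
So day 1 reads: re do ti fa la mi sol.

re do ti fa la mi sol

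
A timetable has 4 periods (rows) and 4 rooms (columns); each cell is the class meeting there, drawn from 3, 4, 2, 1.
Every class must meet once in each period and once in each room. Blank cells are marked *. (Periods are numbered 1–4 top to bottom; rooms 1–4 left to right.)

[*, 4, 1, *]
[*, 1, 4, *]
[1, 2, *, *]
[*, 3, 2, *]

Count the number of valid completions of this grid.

2

Period 1, room 1: eliminating its period and room leaves {3, 2}.
Period 1, room 4: eliminating its period and room leaves {3, 2}.
Period 2, room 1: eliminating its period and room leaves {3, 2}.
Period 2, room 4: eliminating its period and room leaves {3, 2}.
Period 3, room 3: eliminating its period and room leaves {3}.
Period 3, room 4: eliminating its period and room leaves {3, 4}.
Period 4, room 1: eliminating its period and room leaves {4}.
Period 4, room 4: eliminating its period and room leaves {4, 1}.
Enumerating the assignments across these blanks that avoid any period or room repeat gives 2 completions.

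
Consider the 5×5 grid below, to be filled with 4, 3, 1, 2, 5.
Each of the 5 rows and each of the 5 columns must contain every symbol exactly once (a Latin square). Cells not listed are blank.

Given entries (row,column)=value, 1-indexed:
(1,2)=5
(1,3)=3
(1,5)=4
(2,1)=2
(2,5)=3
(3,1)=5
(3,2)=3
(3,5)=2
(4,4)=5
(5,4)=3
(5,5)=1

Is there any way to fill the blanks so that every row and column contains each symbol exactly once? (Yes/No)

No

Row 4, column 5: row 4 together with column 5 already contain {4, 3, 1, 2, 5} — every symbol — so nothing can go there. The grid has no valid completion.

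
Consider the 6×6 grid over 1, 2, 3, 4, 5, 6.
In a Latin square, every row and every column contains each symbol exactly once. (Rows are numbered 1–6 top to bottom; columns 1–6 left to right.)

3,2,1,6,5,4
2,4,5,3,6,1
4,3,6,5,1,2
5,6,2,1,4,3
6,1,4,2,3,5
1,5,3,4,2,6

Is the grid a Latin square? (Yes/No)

Yes

Each row is a permutation of the 6 symbols, and so is each column.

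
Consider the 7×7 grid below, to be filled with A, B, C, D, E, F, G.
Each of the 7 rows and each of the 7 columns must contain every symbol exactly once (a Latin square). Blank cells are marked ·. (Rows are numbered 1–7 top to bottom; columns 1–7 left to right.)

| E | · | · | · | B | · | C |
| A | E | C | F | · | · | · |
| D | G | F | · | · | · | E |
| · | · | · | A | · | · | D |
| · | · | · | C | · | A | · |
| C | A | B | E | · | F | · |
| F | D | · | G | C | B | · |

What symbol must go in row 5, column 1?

G

Row 1, column 2: row 1 has {B, C, E} and column 2 has {A, D, E, G}, leaving only F.
Row 1, column 4: row 1 has {B, C, E, F} and column 4 has {A, C, E, F, G}, leaving only D.
Row 1, column 6: row 1 has {B, C, D, E, F} and column 6 has {A, B, F}, leaving only G.
Row 1, column 3: row 1 has {B, C, D, E, F, G} and column 3 has {B, C, F}, leaving only A.
Row 2, column 6: row 2 has {A, C, E, F} and column 6 has {A, B, F, G}, leaving only D.
Row 2, column 5: row 2 has {A, C, D, E, F} and column 5 has {B, C}, leaving only G.
Row 2, column 7: row 2 has {A, C, D, E, F, G} and column 7 has {C, D, E}, leaving only B.
Row 3, column 4: row 3 has {D, E, F, G} and column 4 has {A, C, D, E, F, G}, leaving only B.
Row 3, column 5: row 3 has {B, D, E, F, G} and column 5 has {B, C, G}, leaving only A.
Row 3, column 6: row 3 has {A, B, D, E, F, G} and column 6 has {A, B, D, F, G}, leaving only C.
Row 4, column 6: row 4 has {A, D} and column 6 has {A, B, C, D, F, G}, leaving only E.
Row 4, column 3: row 4 has {A, D, E} and column 3 has {A, B, C, F}, leaving only G.
Row 4, column 1: row 4 has {A, D, E, G} and column 1 has {A, C, D, E, F}, leaving only B.
Row 5 already has {A, C} and column 1 already has {A, B, C, D, E, F}, so row 5, column 1 must be G.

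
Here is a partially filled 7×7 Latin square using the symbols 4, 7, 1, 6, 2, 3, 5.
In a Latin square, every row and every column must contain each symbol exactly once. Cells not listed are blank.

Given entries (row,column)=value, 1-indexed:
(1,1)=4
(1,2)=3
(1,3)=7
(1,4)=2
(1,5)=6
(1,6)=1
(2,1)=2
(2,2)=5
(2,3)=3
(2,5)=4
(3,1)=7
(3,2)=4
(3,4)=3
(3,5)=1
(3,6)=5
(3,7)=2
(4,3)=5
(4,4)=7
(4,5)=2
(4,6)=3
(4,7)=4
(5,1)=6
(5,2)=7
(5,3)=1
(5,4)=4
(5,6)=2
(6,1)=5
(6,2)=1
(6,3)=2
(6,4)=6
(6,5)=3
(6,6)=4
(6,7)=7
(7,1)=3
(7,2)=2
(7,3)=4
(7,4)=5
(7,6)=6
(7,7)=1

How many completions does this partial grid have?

Row 1, column 7: eliminating its row and column leaves {5}.
Row 2, column 4: eliminating its row and column leaves {1}.
Row 2, column 6: eliminating its row and column leaves {7}.
Row 2, column 7: eliminating its row and column leaves {6}.
Row 3, column 3: eliminating its row and column leaves {6}.
Row 4, column 1: eliminating its row and column leaves {1}.
Row 4, column 2: eliminating its row and column leaves {6}.
Row 5, column 5: eliminating its row and column leaves {5}.
Row 5, column 7: eliminating its row and column leaves {3, 5}.
Row 7, column 5: eliminating its row and column leaves {7}.
Only one assignment across all blanks avoids any row or column repeat, giving 1 completion.

1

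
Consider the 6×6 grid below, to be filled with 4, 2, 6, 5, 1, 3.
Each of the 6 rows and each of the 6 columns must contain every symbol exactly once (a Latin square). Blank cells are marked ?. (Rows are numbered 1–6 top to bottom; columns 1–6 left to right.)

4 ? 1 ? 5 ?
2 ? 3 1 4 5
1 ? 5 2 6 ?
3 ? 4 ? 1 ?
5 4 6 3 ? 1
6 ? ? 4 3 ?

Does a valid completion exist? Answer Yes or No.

Row 1, column 4: row 1 has {4, 5, 1} and column 4 has {4, 2, 1, 3}, so it must be 6.
Row 2, column 2: row 2 has {4, 2, 5, 1, 3} and column 2 has {4}, so it must be 6.
Row 3, column 2: row 3 has {2, 6, 5, 1} and column 2 has {4, 6}, so it must be 3.
Row 1, column 2: row 1 has {4, 6, 5, 1} and column 2 has {4, 6, 3}, so it must be 2.
Row 1, column 6: row 1 has {4, 2, 6, 5, 1} and column 6 has {5, 1}, so it must be 3.
Row 3, column 6: row 3 has {2, 6, 5, 1, 3} and column 6 has {5, 1, 3}, so it must be 4.
Row 4, column 2: row 4 has {4, 1, 3} and column 2 has {4, 2, 6, 3}, so it must be 5.
Now row 4, column 4: row 4 together with column 4 already contain {4, 2, 6, 5, 1, 3} — every symbol — so nothing can go there. The grid has no valid completion.

No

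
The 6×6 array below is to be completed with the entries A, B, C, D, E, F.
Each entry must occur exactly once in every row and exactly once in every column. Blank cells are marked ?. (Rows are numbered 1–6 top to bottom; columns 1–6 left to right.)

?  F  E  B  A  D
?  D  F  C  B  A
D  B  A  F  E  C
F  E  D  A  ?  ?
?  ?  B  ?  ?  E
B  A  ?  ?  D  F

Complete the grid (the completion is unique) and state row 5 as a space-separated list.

Row 5, column 2: row 5 has {B, E} and column 2 has {A, B, D, E, F}, leaving only C.
Row 5, column 1: row 5 has {B, C, E} and column 1 has {B, D, F}, leaving only A.
Row 5, column 4: row 5 has {A, B, C, E} and column 4 has {A, B, C, F}, leaving only D.
Row 5, column 5: row 5 has {A, B, C, D, E} and column 5 has {A, B, D, E}, leaving only F.
So row 5 reads: A C B D F E.

A C B D F E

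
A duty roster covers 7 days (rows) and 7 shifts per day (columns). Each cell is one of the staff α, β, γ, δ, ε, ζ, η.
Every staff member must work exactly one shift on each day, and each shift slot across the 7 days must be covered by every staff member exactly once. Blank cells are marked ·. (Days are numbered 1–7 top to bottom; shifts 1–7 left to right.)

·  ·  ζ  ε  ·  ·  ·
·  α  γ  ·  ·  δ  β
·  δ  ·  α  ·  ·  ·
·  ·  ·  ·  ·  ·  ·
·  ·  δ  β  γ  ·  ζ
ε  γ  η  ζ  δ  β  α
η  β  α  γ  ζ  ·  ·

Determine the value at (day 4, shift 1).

Day 1, shift 2: day 1 has {ε, ζ} and shift 2 has {α, β, γ, δ}, leaving only η.
Day 2, shift 1: day 2 has {α, β, γ, δ} and shift 1 has {ε, η}, leaving only ζ.
Day 2, shift 4: day 2 has {α, β, γ, δ, ζ} and shift 4 has {α, β, γ, ε, ζ}, leaving only η.
Day 2, shift 5: day 2 has {α, β, γ, δ, ζ, η} and shift 5 has {γ, δ, ζ}, leaving only ε.
Day 4, shift 4: day 4 has {} and shift 4 has {α, β, γ, ε, ζ, η}, leaving only δ.
Day 5, shift 1: day 5 has {β, γ, δ, ζ} and shift 1 has {ε, ζ, η}, leaving only α.
Day 5, shift 2: day 5 has {α, β, γ, δ, ζ} and shift 2 has {α, β, γ, δ, η}, leaving only ε.
Day 4, shift 2: day 4 has {δ} and shift 2 has {α, β, γ, δ, ε, η}, leaving only ζ.
Day 5, shift 6: day 5 has {α, β, γ, δ, ε, ζ} and shift 6 has {β, δ}, leaving only η.
Day 7, shift 6: day 7 has {α, β, γ, ζ, η} and shift 6 has {β, δ, η}, leaving only ε.
Day 7, shift 7: day 7 has {α, β, γ, ε, ζ, η} and shift 7 has {α, β, ζ}, leaving only δ.
Day 1, shift 7: day 1 has {ε, ζ, η} and shift 7 has {α, β, δ, ζ}, leaving only γ.
Day 1, shift 6: day 1 has {γ, ε, ζ, η} and shift 6 has {β, δ, ε, η}, leaving only α.
Day 1, shift 5: day 1 has {α, γ, ε, ζ, η} and shift 5 has {γ, δ, ε, ζ}, leaving only β.
Day 1, shift 1: day 1 has {α, β, γ, ε, ζ, η} and shift 1 has {α, ε, ζ, η}, leaving only δ.
Day 3, shift 5: day 3 has {α, δ} and shift 5 has {β, γ, δ, ε, ζ}, leaving only η.
Day 3, shift 7: day 3 has {α, δ, η} and shift 7 has {α, β, γ, δ, ζ}, leaving only ε.
Day 3, shift 3: day 3 has {α, δ, ε, η} and shift 3 has {α, γ, δ, ζ, η}, leaving only β.
Day 3, shift 1: day 3 has {α, β, δ, ε, η} and shift 1 has {α, δ, ε, ζ, η}, leaving only γ.
Day 4 already has {δ, ζ} and shift 1 already has {α, γ, δ, ε, ζ, η}, so day 4, shift 1 must be β.

β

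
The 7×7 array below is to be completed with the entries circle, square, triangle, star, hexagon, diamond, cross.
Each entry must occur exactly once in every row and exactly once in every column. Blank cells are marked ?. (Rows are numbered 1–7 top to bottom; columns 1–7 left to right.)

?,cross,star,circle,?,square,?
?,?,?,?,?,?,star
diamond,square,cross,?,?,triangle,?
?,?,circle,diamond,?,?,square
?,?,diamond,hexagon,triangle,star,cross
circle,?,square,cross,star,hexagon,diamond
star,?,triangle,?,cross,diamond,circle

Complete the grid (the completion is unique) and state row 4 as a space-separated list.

triangle star circle diamond hexagon cross square

Row 4, column 5: row 4 has {circle, square, diamond} and column 5 has {triangle, star, cross}, leaving only hexagon.
Row 4, column 6: row 4 has {circle, square, hexagon, diamond} and column 6 has {square, triangle, star, hexagon, diamond}, leaving only cross.
Row 4, column 1: row 4 has {circle, square, hexagon, diamond, cross} and column 1 has {circle, star, diamond}, leaving only triangle.
Row 4, column 2: row 4 has {circle, square, triangle, hexagon, diamond, cross} and column 2 has {square, cross}, leaving only star.
So row 4 reads: triangle star circle diamond hexagon cross square.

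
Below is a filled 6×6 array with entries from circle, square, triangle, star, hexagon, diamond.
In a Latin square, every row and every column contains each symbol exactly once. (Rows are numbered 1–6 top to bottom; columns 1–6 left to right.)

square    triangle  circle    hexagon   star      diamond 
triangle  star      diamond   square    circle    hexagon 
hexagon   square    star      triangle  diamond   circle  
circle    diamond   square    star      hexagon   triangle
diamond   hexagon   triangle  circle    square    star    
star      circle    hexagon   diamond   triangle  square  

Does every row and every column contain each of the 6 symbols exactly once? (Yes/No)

Yes

Each row is a permutation of the 6 symbols, and so is each column.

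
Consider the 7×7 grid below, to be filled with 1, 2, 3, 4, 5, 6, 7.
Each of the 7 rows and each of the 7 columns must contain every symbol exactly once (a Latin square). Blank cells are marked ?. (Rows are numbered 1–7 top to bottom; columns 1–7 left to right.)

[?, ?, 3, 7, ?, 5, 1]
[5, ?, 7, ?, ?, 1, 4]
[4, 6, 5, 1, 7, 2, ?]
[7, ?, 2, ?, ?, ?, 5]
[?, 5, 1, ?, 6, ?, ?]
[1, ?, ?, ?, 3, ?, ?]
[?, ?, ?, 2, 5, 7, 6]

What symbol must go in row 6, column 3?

Row 2, column 5: row 2 has {1, 4, 5, 7} and column 5 has {3, 5, 6, 7}, leaving only 2.
Row 1, column 5: row 1 has {1, 3, 5, 7} and column 5 has {2, 3, 5, 6, 7}, leaving only 4.
Row 1, column 2: row 1 has {1, 3, 4, 5, 7} and column 2 has {5, 6}, leaving only 2.
Row 1, column 1: row 1 has {1, 2, 3, 4, 5, 7} and column 1 has {1, 4, 5, 7}, leaving only 6.
Row 2, column 2: row 2 has {1, 2, 4, 5, 7} and column 2 has {2, 5, 6}, leaving only 3.
Row 2, column 4: row 2 has {1, 2, 3, 4, 5, 7} and column 4 has {1, 2, 7}, leaving only 6.
Row 3, column 7: row 3 has {1, 2, 4, 5, 6, 7} and column 7 has {1, 4, 5, 6}, leaving only 3.
Row 4, column 5: row 4 has {2, 5, 7} and column 5 has {2, 3, 4, 5, 6, 7}, leaving only 1.
Row 4, column 2: row 4 has {1, 2, 5, 7} and column 2 has {2, 3, 5, 6}, leaving only 4.
Row 4, column 4: row 4 has {1, 2, 4, 5, 7} and column 4 has {1, 2, 6, 7}, leaving only 3.
Row 4, column 6: row 4 has {1, 2, 3, 4, 5, 7} and column 6 has {1, 2, 5, 7}, leaving only 6.
Row 5, column 4: row 5 has {1, 5, 6} and column 4 has {1, 2, 3, 6, 7}, leaving only 4.
Row 5, column 6: row 5 has {1, 4, 5, 6} and column 6 has {1, 2, 5, 6, 7}, leaving only 3.
Row 5, column 1: row 5 has {1, 3, 4, 5, 6} and column 1 has {1, 4, 5, 6, 7}, leaving only 2.
Row 5, column 7: row 5 has {1, 2, 3, 4, 5, 6} and column 7 has {1, 3, 4, 5, 6}, leaving only 7.
Row 6, column 2: row 6 has {1, 3} and column 2 has {2, 3, 4, 5, 6}, leaving only 7.
Row 6, column 4: row 6 has {1, 3, 7} and column 4 has {1, 2, 3, 4, 6, 7}, leaving only 5.
Row 6, column 6: row 6 has {1, 3, 5, 7} and column 6 has {1, 2, 3, 5, 6, 7}, leaving only 4.
Row 6 already has {1, 3, 4, 5, 7} and column 3 already has {1, 2, 3, 5, 7}, so row 6, column 3 must be 6.

6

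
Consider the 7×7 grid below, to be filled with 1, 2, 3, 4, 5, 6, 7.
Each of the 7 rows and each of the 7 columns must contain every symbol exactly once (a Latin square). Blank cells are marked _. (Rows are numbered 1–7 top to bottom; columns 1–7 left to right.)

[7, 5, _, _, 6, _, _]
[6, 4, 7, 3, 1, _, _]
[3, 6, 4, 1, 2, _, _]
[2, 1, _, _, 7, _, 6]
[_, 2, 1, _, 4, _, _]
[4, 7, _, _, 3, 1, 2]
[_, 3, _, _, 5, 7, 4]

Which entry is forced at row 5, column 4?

Row 2, column 7: row 2 has {1, 3, 4, 6, 7} and column 7 has {2, 4, 6}, leaving only 5.
Row 2, column 6: row 2 has {1, 3, 4, 5, 6, 7} and column 6 has {1, 7}, leaving only 2.
Row 3, column 6: row 3 has {1, 2, 3, 4, 6} and column 6 has {1, 2, 7}, leaving only 5.
Row 3, column 7: row 3 has {1, 2, 3, 4, 5, 6} and column 7 has {2, 4, 5, 6}, leaving only 7.
Row 5, column 1: row 5 has {1, 2, 4} and column 1 has {2, 3, 4, 6, 7}, leaving only 5.
Row 5, column 7: row 5 has {1, 2, 4, 5} and column 7 has {2, 4, 5, 6, 7}, leaving only 3.
Row 1, column 7: row 1 has {5, 6, 7} and column 7 has {2, 3, 4, 5, 6, 7}, leaving only 1.
Row 5, column 6: row 5 has {1, 2, 3, 4, 5} and column 6 has {1, 2, 5, 7}, leaving only 6.
Row 5 already has {1, 2, 3, 4, 5, 6} and column 4 already has {1, 3}, so row 5, column 4 must be 7.

7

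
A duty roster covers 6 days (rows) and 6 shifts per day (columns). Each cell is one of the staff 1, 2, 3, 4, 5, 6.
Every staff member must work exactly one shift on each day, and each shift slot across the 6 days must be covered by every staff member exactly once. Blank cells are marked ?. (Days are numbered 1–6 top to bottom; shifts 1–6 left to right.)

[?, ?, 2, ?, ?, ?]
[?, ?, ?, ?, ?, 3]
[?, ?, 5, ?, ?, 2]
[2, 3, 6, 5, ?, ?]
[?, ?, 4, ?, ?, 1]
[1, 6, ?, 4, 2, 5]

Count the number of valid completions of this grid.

20

Day 1, shift 1: eliminating its day and shift leaves {3, 4, 5, 6}.
Day 1, shift 2: eliminating its day and shift leaves {1, 4, 5}.
Day 1, shift 4: eliminating its day and shift leaves {1, 3, 6}.
Day 1, shift 5: eliminating its day and shift leaves {1, 3, 4, 5, 6}.
Day 1, shift 6: eliminating its day and shift leaves {4, 6}.
Day 2, shift 1: eliminating its day and shift leaves {4, 5, 6}.
Day 2, shift 2: eliminating its day and shift leaves {1, 2, 4, 5}.
Day 2, shift 3: eliminating its day and shift leaves {1}.
Day 2, shift 4: eliminating its day and shift leaves {1, 2, 6}.
Day 2, shift 5: eliminating its day and shift leaves {1, 4, 5, 6}.
Day 3, shift 1: eliminating its day and shift leaves {3, 4, 6}.
Day 3, shift 2: eliminating its day and shift leaves {1, 4}.
Day 3, shift 4: eliminating its day and shift leaves {1, 3, 6}.
Day 3, shift 5: eliminating its day and shift leaves {1, 3, 4, 6}.
Day 4, shift 5: eliminating its day and shift leaves {1, 4}.
Day 4, shift 6: eliminating its day and shift leaves {4}.
Day 5, shift 1: eliminating its day and shift leaves {3, 5, 6}.
Day 5, shift 2: eliminating its day and shift leaves {2, 5}.
Day 5, shift 4: eliminating its day and shift leaves {2, 3, 6}.
Day 5, shift 5: eliminating its day and shift leaves {3, 5, 6}.
Day 6, shift 3: eliminating its day and shift leaves {3}.
Enumerating the assignments across these blanks that avoid any day or shift repeat gives 20 completions.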